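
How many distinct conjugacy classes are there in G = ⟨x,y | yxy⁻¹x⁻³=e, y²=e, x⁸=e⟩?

The conjugacy classes (representative and size) are:
  [e] (size 1), [x³] (size 2), [x²] (size 2), [x⁴] (size 1), [x⁵] (size 2), [x⁴y] (size 4), [xy] (size 4).
Class equation: 1 + 2 + 2 + 1 + 2 + 4 + 4 = 16 = |G|. So G has 7 conjugacy classes.

Answer: 7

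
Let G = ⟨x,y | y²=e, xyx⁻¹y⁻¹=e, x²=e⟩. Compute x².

Compute successive powers of x, reducing at each step:
  x²: x · x = e

Answer: e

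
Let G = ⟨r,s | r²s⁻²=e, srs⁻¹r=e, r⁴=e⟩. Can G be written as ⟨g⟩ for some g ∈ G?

Every cyclic group is abelian. But r·s = rs while s·r = rs⁻¹, so r·s ≠ s·r and G is not abelian. Hence G is not cyclic.

Answer: No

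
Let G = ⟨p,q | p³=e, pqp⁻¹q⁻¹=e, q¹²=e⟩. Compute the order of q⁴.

Compute successive powers until reaching e:
  (q⁴)¹ = q⁴, (q⁴)² = q⁸, (q⁴)³ = e.
The smallest positive k with (q⁴)ᵏ = e is 3.

Answer: 3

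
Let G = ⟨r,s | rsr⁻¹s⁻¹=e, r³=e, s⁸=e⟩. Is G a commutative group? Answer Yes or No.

Each pair of generators commutes: r·s = rs = s·r. Since the generators pairwise commute, every element of G commutes with every other, so G is abelian.

Answer: Yes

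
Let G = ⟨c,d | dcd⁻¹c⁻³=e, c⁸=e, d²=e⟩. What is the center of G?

An element z ∈ Z(G) iff z commutes with every generator.
For example c⁴ is central: (c⁴)·c = c⁵ = c·(c⁴); (c⁴)·d = c⁴d = d·(c⁴).
Whereas c ∉ Z(G) since c·d = cd ≠ c³d = d·c.
Checking each of the 16 elements this way gives Z(G) = {e, c⁴}, of order 2.

Answer: {e, c⁴}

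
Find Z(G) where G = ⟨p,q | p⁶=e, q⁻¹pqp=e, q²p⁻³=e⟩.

An element z ∈ Z(G) iff z commutes with every generator.
For example p³ is central: (p³)·p = p⁴ = p·(p³); (p³)·q = q⁻¹ = q·(p³).
Whereas p ∉ Z(G) since p·q = pq ≠ p²q⁻¹ = q·p.
Checking each of the 12 elements this way gives Z(G) = {e, p³}, of order 2.

Answer: {e, p³}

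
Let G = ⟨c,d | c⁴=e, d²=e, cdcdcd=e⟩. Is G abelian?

c·d = cd but d·c = dc, so c·d ≠ d·c and G is not abelian.

Answer: No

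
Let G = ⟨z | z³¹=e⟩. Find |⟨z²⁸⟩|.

|⟨z²⁸⟩| equals the order of z²⁸. Compute successive powers until reaching e:
  (z²⁸)¹ = z²⁸, (z²⁸)² = z²⁵, (z²⁸)³ = z²², (z²⁸)⁴ = z¹⁹, (z²⁸)⁵ = z¹⁶, (z²⁸)⁶ = z¹³, (z²⁸)⁷ = z¹⁰, (z²⁸)⁸ = z⁷, (z²⁸)⁹ = z⁴, (z²⁸)¹⁰ = z, (z²⁸)¹¹ = z²⁹, (z²⁸)¹² = z²⁶, (z²⁸)¹³ = z²³, (z²⁸)¹⁴ = z²⁰, (z²⁸)¹⁵ = z¹⁷, (z²⁸)¹⁶ = z¹⁴, (z²⁸)¹⁷ = z¹¹, (z²⁸)¹⁸ = z⁸, (z²⁸)¹⁹ = z⁵, (z²⁸)²⁰ = z², (z²⁸)²¹ = z³⁰, (z²⁸)²² = z²⁷, (z²⁸)²³ = z²⁴, (z²⁸)²⁴ = z²¹, (z²⁸)²⁵ = z¹⁸, (z²⁸)²⁶ = z¹⁵, (z²⁸)²⁷ = z¹², (z²⁸)²⁸ = z⁹, (z²⁸)²⁹ = z⁶, (z²⁸)³⁰ = z³, (z²⁸)³¹ = e.
The smallest positive k with (z²⁸)ᵏ = e is 31, so |⟨z²⁸⟩| = 31.

Answer: 31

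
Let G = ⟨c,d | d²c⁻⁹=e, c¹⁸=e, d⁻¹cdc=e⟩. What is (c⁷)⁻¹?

The order of (c⁷) is 18 (smallest k with (c⁷)ᵏ = e), so (c⁷)⁻¹ = (c⁷)¹⁷ = c¹¹.
Check: (c⁷) · (c¹¹) → (c⁷) · c¹¹ = e, giving e as required.

Answer: c¹¹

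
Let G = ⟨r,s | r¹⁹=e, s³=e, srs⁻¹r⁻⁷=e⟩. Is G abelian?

r·s = rs but s·r = r⁷s, so r·s ≠ s·r and G is not abelian.

Answer: No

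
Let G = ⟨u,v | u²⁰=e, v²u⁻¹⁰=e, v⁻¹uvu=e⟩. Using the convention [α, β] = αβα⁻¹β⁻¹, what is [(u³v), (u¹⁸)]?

[(u³v), (u¹⁸)] = (u³v)·(u¹⁸)·(u³v)⁻¹·(u¹⁸)⁻¹.
  (u³v) · (u¹⁸) = u⁵v
  (u⁵v) · (u³v⁻¹) = u²
  (u²) · (u²) = u⁴

Answer: u⁴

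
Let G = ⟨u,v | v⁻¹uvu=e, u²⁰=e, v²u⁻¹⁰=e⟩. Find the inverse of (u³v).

The order of (u³v) is 4 (smallest k with (u³v)ᵏ = e), so (u³v)⁻¹ = (u³v)³ = u³v⁻¹.
Check: (u³v) · (u³v⁻¹) → (u³v) · u³ = v;   v · v⁻¹ = e, giving e as required.

Answer: u³v⁻¹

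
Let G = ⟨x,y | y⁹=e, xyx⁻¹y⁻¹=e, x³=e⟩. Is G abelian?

Each pair of generators commutes: x·y = xy = y·x. Since the generators pairwise commute, every element of G commutes with every other, so G is abelian.

Answer: Yes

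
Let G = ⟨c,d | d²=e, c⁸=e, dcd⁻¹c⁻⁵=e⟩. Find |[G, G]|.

G' = [G, G] is generated by all commutators. The generator-pair commutators are: [c, d] = c⁴.
The subgroup they normally generate is {e, c⁴}, of order 2.
Check: |G/G'| = 16/2 = 8 is the order of the abelianisation.

Answer: 2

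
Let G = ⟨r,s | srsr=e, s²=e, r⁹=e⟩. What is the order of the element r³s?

Compute successive powers until reaching e:
  (r³s)¹ = r³s, (r³s)² = e.
The smallest positive k with (r³s)ᵏ = e is 2.

Answer: 2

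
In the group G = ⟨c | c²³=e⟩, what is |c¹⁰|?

Compute successive powers until reaching e:
  (c¹⁰)¹ = c¹⁰, (c¹⁰)² = c²⁰, (c¹⁰)³ = c⁷, (c¹⁰)⁴ = c¹⁷, (c¹⁰)⁵ = c⁴, (c¹⁰)⁶ = c¹⁴, (c¹⁰)⁷ = c, (c¹⁰)⁸ = c¹¹, (c¹⁰)⁹ = c²¹, (c¹⁰)¹⁰ = c⁸, (c¹⁰)¹¹ = c¹⁸, (c¹⁰)¹² = c⁵, (c¹⁰)¹³ = c¹⁵, (c¹⁰)¹⁴ = c², (c¹⁰)¹⁵ = c¹², (c¹⁰)¹⁶ = c²², (c¹⁰)¹⁷ = c⁹, (c¹⁰)¹⁸ = c¹⁹, (c¹⁰)¹⁹ = c⁶, (c¹⁰)²⁰ = c¹⁶, (c¹⁰)²¹ = c³, (c¹⁰)²² = c¹³, (c¹⁰)²³ = e.
The smallest positive k with (c¹⁰)ᵏ = e is 23.

Answer: 23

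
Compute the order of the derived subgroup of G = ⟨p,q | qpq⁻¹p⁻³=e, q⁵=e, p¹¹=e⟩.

G' = [G, G] is generated by all commutators. The generator-pair commutators are: [p, q] = p⁹.
The subgroup they normally generate is {e, p, p², p³, p⁴, p⁵, p⁶, p⁷, p⁸, p⁹, p¹⁰}, of order 11.
Check: |G/G'| = 55/11 = 5 is the order of the abelianisation.

Answer: 11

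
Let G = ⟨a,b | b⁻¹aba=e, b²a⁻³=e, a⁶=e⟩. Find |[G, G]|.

G' = [G, G] is generated by all commutators. The generator-pair commutators are: [a, b] = a².
The subgroup they normally generate is {e, a², a⁴}, of order 3.
Check: |G/G'| = 12/3 = 4 is the order of the abelianisation.

Answer: 3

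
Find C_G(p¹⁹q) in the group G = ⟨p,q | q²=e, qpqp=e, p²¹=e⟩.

⟨p¹⁹q⟩ ⊆ C_G(p¹⁹q) since powers of p¹⁹q commute with p¹⁹q; so |C_G(p¹⁹q)| ≥ |⟨p¹⁹q⟩| = 2.
By orbit–stabilizer, |C_G(p¹⁹q)| = |G| / |conj. class of p¹⁹q| = 42 / 21 = 2.
The 2 elements commuting with p¹⁹q are {e, p¹⁹q}.

Answer: {e, p¹⁹q}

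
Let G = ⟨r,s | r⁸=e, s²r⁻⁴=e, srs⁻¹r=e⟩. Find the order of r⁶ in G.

Compute successive powers until reaching e:
  (r⁶)¹ = r⁶, (r⁶)² = r⁴, (r⁶)³ = r², (r⁶)⁴ = e.
The smallest positive k with (r⁶)ᵏ = e is 4.

Answer: 4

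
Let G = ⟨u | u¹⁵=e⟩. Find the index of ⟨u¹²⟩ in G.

First find ord(u¹²) by computing successive powers:
  (u¹²)¹ = u¹², (u¹²)² = u⁹, (u¹²)³ = u⁶, (u¹²)⁴ = u³, (u¹²)⁵ = e.
So |⟨u¹²⟩| = ord(u¹²) = 5. With |G| = 15, by Lagrange [G : ⟨u¹²⟩] = 15/5 = 3.

Answer: 3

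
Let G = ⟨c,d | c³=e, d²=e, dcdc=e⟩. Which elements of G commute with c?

⟨c⟩ ⊆ C_G(c) since powers of c commute with c; so |C_G(c)| ≥ |⟨c⟩| = 3.
By orbit–stabilizer, |C_G(c)| = |G| / |conj. class of c| = 6 / 2 = 3.
The 3 elements commuting with c are {e, c, c²}.

Answer: {e, c, c²}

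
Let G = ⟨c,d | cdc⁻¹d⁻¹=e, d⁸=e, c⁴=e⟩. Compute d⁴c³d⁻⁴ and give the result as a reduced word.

Multiply left to right, reducing at each step:
  (d⁴) · c³ = c³d⁴
  (c³d⁴) · d⁻⁴ = c³

Answer: c³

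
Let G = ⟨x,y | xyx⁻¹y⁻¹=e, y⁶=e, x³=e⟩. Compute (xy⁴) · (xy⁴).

Compute (xy⁴) · (xy⁴) by multiplying left to right and reducing via the relations at each step:
  (xy⁴) · x = x²y⁴
  (x²y⁴) · y⁴ = x²y²

Answer: x²y²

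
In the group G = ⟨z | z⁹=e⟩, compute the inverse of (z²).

The order of (z²) is 9 (smallest k with (z²)ᵏ = e), so (z²)⁻¹ = (z²)⁸ = z⁷.
Check: (z²) · (z⁷) → (z²) · z⁷ = e, giving e as required.

Answer: z⁷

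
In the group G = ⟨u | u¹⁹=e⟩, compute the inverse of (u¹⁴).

The order of (u¹⁴) is 19 (smallest k with (u¹⁴)ᵏ = e), so (u¹⁴)⁻¹ = (u¹⁴)¹⁸ = u⁵.
Check: (u¹⁴) · (u⁵) → (u¹⁴) · u⁵ = e, giving e as required.

Answer: u⁵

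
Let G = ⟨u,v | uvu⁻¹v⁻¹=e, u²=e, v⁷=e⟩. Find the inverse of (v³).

The order of (v³) is 7 (smallest k with (v³)ᵏ = e), so (v³)⁻¹ = (v³)⁶ = v⁴.
Check: (v³) · (v⁴) → (v³) · v⁴ = e, giving e as required.

Answer: v⁴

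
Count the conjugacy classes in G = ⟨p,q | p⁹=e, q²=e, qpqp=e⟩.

The conjugacy classes (representative and size) are:
  [e] (size 1), [p⁸] (size 2), [p⁷] (size 2), [p⁶] (size 2), [p⁵] (size 2), [p⁴q] (size 9).
Class equation: 1 + 2 + 2 + 2 + 2 + 9 = 18 = |G|. So G has 6 conjugacy classes.

Answer: 6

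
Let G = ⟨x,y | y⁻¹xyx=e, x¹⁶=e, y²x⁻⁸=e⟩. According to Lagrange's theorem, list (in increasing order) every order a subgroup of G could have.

|G| = 32 = 2⁵. By Lagrange's theorem the order of any subgroup divides 32; the divisors of 32 are 1, 2, 4, 8, 16, 32.

Answer: 1, 2, 4, 8, 16, 32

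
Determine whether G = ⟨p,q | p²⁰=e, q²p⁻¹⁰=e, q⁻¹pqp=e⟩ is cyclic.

Every cyclic group is abelian. But p·q = pq while q·p = p⁹q⁻¹, so p·q ≠ q·p and G is not abelian. Hence G is not cyclic.

Answer: No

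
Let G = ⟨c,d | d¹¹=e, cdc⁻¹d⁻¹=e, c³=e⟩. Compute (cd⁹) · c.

Compute (cd⁹) · c by multiplying left to right and reducing via the relations at each step:
  (cd⁹) · c = c²d⁹

Answer: c²d⁹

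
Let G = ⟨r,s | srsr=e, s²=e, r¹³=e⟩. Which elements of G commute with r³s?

⟨r³s⟩ ⊆ C_G(r³s) since powers of r³s commute with r³s; so |C_G(r³s)| ≥ |⟨r³s⟩| = 2.
By orbit–stabilizer, |C_G(r³s)| = |G| / |conj. class of r³s| = 26 / 13 = 2.
The 2 elements commuting with r³s are {e, r³s}.

Answer: {e, r³s}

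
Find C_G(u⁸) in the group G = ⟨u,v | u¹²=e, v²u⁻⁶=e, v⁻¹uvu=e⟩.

⟨u⁸⟩ ⊆ C_G(u⁸) since powers of u⁸ commute with u⁸; so |C_G(u⁸)| ≥ |⟨u⁸⟩| = 3.
By orbit–stabilizer, |C_G(u⁸)| = |G| / |conj. class of u⁸| = 24 / 2 = 12.
The 12 elements commuting with u⁸ are {e, u, u², u³, u⁴, u⁵, u⁶, u⁷, u⁸, u⁹, u¹⁰, u¹¹}.

Answer: {e, u, u², u³, u⁴, u⁵, u⁶, u⁷, u⁸, u⁹, u¹⁰, u¹¹}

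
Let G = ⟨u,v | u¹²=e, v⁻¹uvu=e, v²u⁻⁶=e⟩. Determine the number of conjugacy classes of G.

The conjugacy classes (representative and size) are:
  [e] (size 1), [u¹¹] (size 2), [u²] (size 2), [u⁹] (size 2), [u⁴] (size 2), [u⁵] (size 2), [u⁶] (size 1), [u²v] (size 6), [uv] (size 6).
Class equation: 1 + 2 + 2 + 2 + 2 + 2 + 1 + 6 + 6 = 24 = |G|. So G has 9 conjugacy classes.

Answer: 9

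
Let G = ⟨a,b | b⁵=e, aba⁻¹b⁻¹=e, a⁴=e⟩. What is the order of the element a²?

Compute successive powers until reaching e:
  (a²)¹ = a², (a²)² = e.
The smallest positive k with (a²)ᵏ = e is 2.

Answer: 2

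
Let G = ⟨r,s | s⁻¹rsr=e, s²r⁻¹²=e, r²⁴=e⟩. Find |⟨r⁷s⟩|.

|⟨r⁷s⟩| equals the order of r⁷s. Compute successive powers until reaching e:
  (r⁷s)¹ = r⁷s, (r⁷s)² = r¹², (r⁷s)³ = r⁷s⁻¹, (r⁷s)⁴ = e.
The smallest positive k with (r⁷s)ᵏ = e is 4, so |⟨r⁷s⟩| = 4.

Answer: 4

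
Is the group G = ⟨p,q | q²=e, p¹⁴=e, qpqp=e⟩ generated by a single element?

Every cyclic group is abelian. But p·q = pq while q·p = p¹³q, so p·q ≠ q·p and G is not abelian. Hence G is not cyclic.

Answer: No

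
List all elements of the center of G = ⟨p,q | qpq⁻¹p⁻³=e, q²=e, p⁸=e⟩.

An element z ∈ Z(G) iff z commutes with every generator.
For example p⁴ is central: (p⁴)·p = p⁵ = p·(p⁴); (p⁴)·q = p⁴q = q·(p⁴).
Whereas p ∉ Z(G) since p·q = pq ≠ p³q = q·p.
Checking each of the 16 elements this way gives Z(G) = {e, p⁴}, of order 2.

Answer: {e, p⁴}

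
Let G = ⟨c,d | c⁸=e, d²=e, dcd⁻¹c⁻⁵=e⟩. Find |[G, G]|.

G' = [G, G] is generated by all commutators. The generator-pair commutators are: [c, d] = c⁴.
The subgroup they normally generate is {e, c⁴}, of order 2.
Check: |G/G'| = 16/2 = 8 is the order of the abelianisation.

Answer: 2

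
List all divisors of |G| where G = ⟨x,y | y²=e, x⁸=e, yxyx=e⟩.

|G| = 16 = 2⁴. By Lagrange's theorem the order of any subgroup divides 16; the divisors of 16 are 1, 2, 4, 8, 16.

Answer: 1, 2, 4, 8, 16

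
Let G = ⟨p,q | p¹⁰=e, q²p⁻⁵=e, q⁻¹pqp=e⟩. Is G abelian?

p·q = pq but q·p = p⁴q⁻¹, so p·q ≠ q·p and G is not abelian.

Answer: No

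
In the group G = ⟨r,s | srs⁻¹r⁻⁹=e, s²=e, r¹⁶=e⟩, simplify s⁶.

Compute successive powers of s, reducing at each step:
  s²: s · s = e
  s³: e · s = s
  s⁴: s · s = e
  s⁵: e · s = s
  s⁶: s · s = e

Answer: e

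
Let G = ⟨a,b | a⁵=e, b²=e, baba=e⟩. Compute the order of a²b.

Compute successive powers until reaching e:
  (a²b)¹ = a²b, (a²b)² = e.
The smallest positive k with (a²b)ᵏ = e is 2.

Answer: 2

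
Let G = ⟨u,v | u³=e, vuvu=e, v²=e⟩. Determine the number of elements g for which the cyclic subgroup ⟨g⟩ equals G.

⟨g⟩ = G would require ord(g) = |G| = 6, but the maximum element order in G is 3 < 6. So G is not cyclic and no single element generates it: the count is 0.

Answer: 0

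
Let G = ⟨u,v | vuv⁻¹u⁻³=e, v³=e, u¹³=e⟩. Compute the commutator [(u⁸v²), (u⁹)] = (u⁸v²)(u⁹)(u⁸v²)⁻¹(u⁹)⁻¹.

[(u⁸v²), (u⁹)] = (u⁸v²)·(u⁹)·(u⁸v²)⁻¹·(u⁹)⁻¹.
  (u⁸v²) · (u⁹) = u¹¹v²
  (u¹¹v²) · (u²v) = u³
  (u³) · (u⁴) = u⁷

Answer: u⁷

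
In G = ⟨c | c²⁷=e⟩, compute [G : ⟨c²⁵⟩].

First find ord(c²⁵) by computing successive powers:
  (c²⁵)¹ = c²⁵, (c²⁵)² = c²³, (c²⁵)³ = c²¹, (c²⁵)⁴ = c¹⁹, (c²⁵)⁵ = c¹⁷, (c²⁵)⁶ = c¹⁵, (c²⁵)⁷ = c¹³, (c²⁵)⁸ = c¹¹, (c²⁵)⁹ = c⁹, (c²⁵)¹⁰ = c⁷, (c²⁵)¹¹ = c⁵, (c²⁵)¹² = c³, (c²⁵)¹³ = c, (c²⁵)¹⁴ = c²⁶, (c²⁵)¹⁵ = c²⁴, (c²⁵)¹⁶ = c²², (c²⁵)¹⁷ = c²⁰, (c²⁵)¹⁸ = c¹⁸, (c²⁵)¹⁹ = c¹⁶, (c²⁵)²⁰ = c¹⁴, (c²⁵)²¹ = c¹², (c²⁵)²² = c¹⁰, (c²⁵)²³ = c⁸, (c²⁵)²⁴ = c⁶, (c²⁵)²⁵ = c⁴, (c²⁵)²⁶ = c², (c²⁵)²⁷ = e.
So |⟨c²⁵⟩| = ord(c²⁵) = 27. With |G| = 27, by Lagrange [G : ⟨c²⁵⟩] = 27/27 = 1.

Answer: 1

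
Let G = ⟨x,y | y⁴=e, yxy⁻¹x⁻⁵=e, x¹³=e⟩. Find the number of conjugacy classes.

The conjugacy classes (representative and size) are:
  [e] (size 1), [x] (size 4), [x²] (size 4), [x⁹] (size 4), [x¹²y] (size 13), [x⁴y²] (size 13), [x¹²y³] (size 13).
Class equation: 1 + 4 + 4 + 4 + 13 + 13 + 13 = 52 = |G|. So G has 7 conjugacy classes.

Answer: 7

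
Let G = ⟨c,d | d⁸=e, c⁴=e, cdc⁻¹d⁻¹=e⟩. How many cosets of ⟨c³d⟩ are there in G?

First find ord(c³d) by computing successive powers:
  (c³d)¹ = c³d, (c³d)² = c²d², (c³d)³ = cd³, (c³d)⁴ = d⁴, (c³d)⁵ = c³d⁵, (c³d)⁶ = c²d⁶, (c³d)⁷ = cd⁷, (c³d)⁸ = e.
So |⟨c³d⟩| = ord(c³d) = 8. With |G| = 32, by Lagrange [G : ⟨c³d⟩] = 32/8 = 4.

Answer: 4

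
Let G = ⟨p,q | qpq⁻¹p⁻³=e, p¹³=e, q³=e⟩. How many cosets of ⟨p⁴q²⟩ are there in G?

First find ord(p⁴q²) by computing successive powers:
  (p⁴q²)¹ = p⁴q², (p⁴q²)² = pq, (p⁴q²)³ = e.
So |⟨p⁴q²⟩| = ord(p⁴q²) = 3. With |G| = 39, by Lagrange [G : ⟨p⁴q²⟩] = 39/3 = 13.

Answer: 13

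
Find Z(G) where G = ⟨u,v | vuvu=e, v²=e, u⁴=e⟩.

An element z ∈ Z(G) iff z commutes with every generator.
For example u² is central: (u²)·u = u³ = u·(u²); (u²)·v = u²v = v·(u²).
Whereas u ∉ Z(G) since u·v = uv ≠ u³v = v·u.
Checking each of the 8 elements this way gives Z(G) = {e, u²}, of order 2.

Answer: {e, u²}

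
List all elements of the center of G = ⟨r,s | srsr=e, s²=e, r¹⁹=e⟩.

An element z ∈ Z(G) iff z commutes with every generator.
For example e is central: e·r = r = r·e; e·s = s = s·e.
Whereas r ∉ Z(G) since r·s = rs ≠ r¹⁸s = s·r.
Checking each of the 38 elements this way gives Z(G) = {e}, of order 1.

Answer: {e}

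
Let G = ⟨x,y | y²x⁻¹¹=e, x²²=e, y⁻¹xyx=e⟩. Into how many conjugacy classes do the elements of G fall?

The conjugacy classes (representative and size) are:
  [e] (size 1), [x²¹] (size 2), [x²] (size 2), [x³] (size 2), [x¹⁸] (size 2), [x¹⁷] (size 2), [x⁶] (size 2), [x⁷] (size 2), [x⁸] (size 2), [x¹³] (size 2), [x¹²] (size 2), [x¹¹] (size 1), [x¹⁰y] (size 11), [x⁷y] (size 11).
Class equation: 1 + 2 + 2 + 2 + 2 + 2 + 2 + 2 + 2 + 2 + 2 + 1 + 11 + 11 = 44 = |G|. So G has 14 conjugacy classes.

Answer: 14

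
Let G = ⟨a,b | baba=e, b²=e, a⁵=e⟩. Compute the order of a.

Compute successive powers until reaching e:
  a¹ = a, a² = a², a³ = a³, a⁴ = a⁴, a⁵ = e.
The smallest positive k with aᵏ = e is 5.

Answer: 5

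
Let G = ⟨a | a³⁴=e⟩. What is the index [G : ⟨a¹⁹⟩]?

First find ord(a¹⁹) by computing successive powers:
  (a¹⁹)¹ = a¹⁹, (a¹⁹)² = a⁴, (a¹⁹)³ = a²³, (a¹⁹)⁴ = a⁸, (a¹⁹)⁵ = a²⁷, (a¹⁹)⁶ = a¹², (a¹⁹)⁷ = a³¹, (a¹⁹)⁸ = a¹⁶, (a¹⁹)⁹ = a, (a¹⁹)¹⁰ = a²⁰, (a¹⁹)¹¹ = a⁵, (a¹⁹)¹² = a²⁴, (a¹⁹)¹³ = a⁹, (a¹⁹)¹⁴ = a²⁸, (a¹⁹)¹⁵ = a¹³, (a¹⁹)¹⁶ = a³², (a¹⁹)¹⁷ = a¹⁷, (a¹⁹)¹⁸ = a², (a¹⁹)¹⁹ = a²¹, (a¹⁹)²⁰ = a⁶, (a¹⁹)²¹ = a²⁵, (a¹⁹)²² = a¹⁰, (a¹⁹)²³ = a²⁹, (a¹⁹)²⁴ = a¹⁴, (a¹⁹)²⁵ = a³³, (a¹⁹)²⁶ = a¹⁸, (a¹⁹)²⁷ = a³, (a¹⁹)²⁸ = a²², (a¹⁹)²⁹ = a⁷, (a¹⁹)³⁰ = a²⁶, (a¹⁹)³¹ = a¹¹, (a¹⁹)³² = a³⁰, (a¹⁹)³³ = a¹⁵, (a¹⁹)³⁴ = e.
So |⟨a¹⁹⟩| = ord(a¹⁹) = 34. With |G| = 34, by Lagrange [G : ⟨a¹⁹⟩] = 34/34 = 1.

Answer: 1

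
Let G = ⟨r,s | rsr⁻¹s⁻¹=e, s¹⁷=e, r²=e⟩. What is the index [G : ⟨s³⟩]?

First find ord(s³) by computing successive powers:
  (s³)¹ = s³, (s³)² = s⁶, (s³)³ = s⁹, (s³)⁴ = s¹², (s³)⁵ = s¹⁵, (s³)⁶ = s, (s³)⁷ = s⁴, (s³)⁸ = s⁷, (s³)⁹ = s¹⁰, (s³)¹⁰ = s¹³, (s³)¹¹ = s¹⁶, (s³)¹² = s², (s³)¹³ = s⁵, (s³)¹⁴ = s⁸, (s³)¹⁵ = s¹¹, (s³)¹⁶ = s¹⁴, (s³)¹⁷ = e.
So |⟨s³⟩| = ord(s³) = 17. With |G| = 34, by Lagrange [G : ⟨s³⟩] = 34/17 = 2.

Answer: 2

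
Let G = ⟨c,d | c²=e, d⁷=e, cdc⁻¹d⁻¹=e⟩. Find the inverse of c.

The order of c is 2 (smallest k with cᵏ = e), so c⁻¹ = c¹ = c.
Check: c · c → c · c = e, giving e as required.

Answer: c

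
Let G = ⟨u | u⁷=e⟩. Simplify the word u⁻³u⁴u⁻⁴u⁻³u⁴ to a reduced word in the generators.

Multiply left to right, reducing at each step:
  (u⁴) · u⁴ = u
  u · u⁻⁴ = u⁴
  (u⁴) · u⁻³ = u
  u · u⁴ = u⁵

Answer: u⁵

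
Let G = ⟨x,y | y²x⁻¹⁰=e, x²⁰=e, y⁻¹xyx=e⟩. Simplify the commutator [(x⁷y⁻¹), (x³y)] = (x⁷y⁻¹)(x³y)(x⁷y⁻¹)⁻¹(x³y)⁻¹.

[(x⁷y⁻¹), (x³y)] = (x⁷y⁻¹)·(x³y)·(x⁷y⁻¹)⁻¹·(x³y)⁻¹.
  (x⁷y⁻¹) · (x³y) = x⁴
  (x⁴) · (x⁷y) = xy⁻¹
  (xy⁻¹) · (x³y⁻¹) = x⁸

Answer: x⁸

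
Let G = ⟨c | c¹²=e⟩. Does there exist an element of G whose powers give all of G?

|G| = 12. The element c has order 12 (its powers give 12 distinct elements), so ⟨c⟩ = G and G is cyclic.

Answer: Yes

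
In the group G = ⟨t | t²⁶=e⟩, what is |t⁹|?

Compute successive powers until reaching e:
  (t⁹)¹ = t⁹, (t⁹)² = t¹⁸, (t⁹)³ = t, (t⁹)⁴ = t¹⁰, (t⁹)⁵ = t¹⁹, (t⁹)⁶ = t², (t⁹)⁷ = t¹¹, (t⁹)⁸ = t²⁰, (t⁹)⁹ = t³, (t⁹)¹⁰ = t¹², (t⁹)¹¹ = t²¹, (t⁹)¹² = t⁴, (t⁹)¹³ = t¹³, (t⁹)¹⁴ = t²², (t⁹)¹⁵ = t⁵, (t⁹)¹⁶ = t¹⁴, (t⁹)¹⁷ = t²³, (t⁹)¹⁸ = t⁶, (t⁹)¹⁹ = t¹⁵, (t⁹)²⁰ = t²⁴, (t⁹)²¹ = t⁷, (t⁹)²² = t¹⁶, (t⁹)²³ = t²⁵, (t⁹)²⁴ = t⁸, (t⁹)²⁵ = t¹⁷, (t⁹)²⁶ = e.
The smallest positive k with (t⁹)ᵏ = e is 26.

Answer: 26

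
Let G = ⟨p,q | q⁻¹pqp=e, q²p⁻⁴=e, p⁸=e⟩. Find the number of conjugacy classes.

The conjugacy classes (representative and size) are:
  [e] (size 1), [p⁷] (size 2), [p⁶] (size 2), [p³] (size 2), [p⁴] (size 1), [p²q⁻¹] (size 4), [p³q⁻¹] (size 4).
Class equation: 1 + 2 + 2 + 2 + 1 + 4 + 4 = 16 = |G|. So G has 7 conjugacy classes.

Answer: 7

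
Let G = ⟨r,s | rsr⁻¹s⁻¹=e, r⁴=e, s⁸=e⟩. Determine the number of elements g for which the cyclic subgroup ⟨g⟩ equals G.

⟨g⟩ = G would require ord(g) = |G| = 32, but the maximum element order in G is 8 < 32. So G is not cyclic and no single element generates it: the count is 0.

Answer: 0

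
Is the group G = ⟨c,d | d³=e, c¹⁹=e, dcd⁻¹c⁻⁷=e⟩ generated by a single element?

Every cyclic group is abelian. But c·d = cd while d·c = c⁷d, so c·d ≠ d·c and G is not abelian. Hence G is not cyclic.

Answer: No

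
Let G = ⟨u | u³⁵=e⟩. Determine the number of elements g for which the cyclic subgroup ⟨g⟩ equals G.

G is cyclic of order 35. An element generates G iff its order is 35, and a cyclic group of order 35 has exactly φ(35) = 24 such elements.

Answer: 24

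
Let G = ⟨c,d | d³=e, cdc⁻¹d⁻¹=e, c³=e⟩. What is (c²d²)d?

Compute (c²d²) · d by multiplying left to right and reducing via the relations at each step:
  (c²d²) · d = c²

Answer: c²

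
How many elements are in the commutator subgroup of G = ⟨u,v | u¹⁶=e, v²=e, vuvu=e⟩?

G' = [G, G] is generated by all commutators. The generator-pair commutators are: [u, v] = u².
The subgroup they normally generate is {e, u², u⁴, u⁶, u⁸, u¹⁰, u¹², u¹⁴}, of order 8.
Check: |G/G'| = 32/8 = 4 is the order of the abelianisation.

Answer: 8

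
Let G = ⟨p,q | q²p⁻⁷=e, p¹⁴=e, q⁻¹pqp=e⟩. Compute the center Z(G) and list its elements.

An element z ∈ Z(G) iff z commutes with every generator.
For example p⁷ is central: (p⁷)·p = p⁸ = p·(p⁷); (p⁷)·q = q⁻¹ = q·(p⁷).
Whereas p ∉ Z(G) since p·q = pq ≠ p⁶q⁻¹ = q·p.
Checking each of the 28 elements this way gives Z(G) = {e, p⁷}, of order 2.

Answer: {e, p⁷}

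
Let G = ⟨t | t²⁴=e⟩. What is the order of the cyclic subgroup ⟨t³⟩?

|⟨t³⟩| equals the order of t³. Compute successive powers until reaching e:
  (t³)¹ = t³, (t³)² = t⁶, (t³)³ = t⁹, (t³)⁴ = t¹², (t³)⁵ = t¹⁵, (t³)⁶ = t¹⁸, (t³)⁷ = t²¹, (t³)⁸ = e.
The smallest positive k with (t³)ᵏ = e is 8, so |⟨t³⟩| = 8.

Answer: 8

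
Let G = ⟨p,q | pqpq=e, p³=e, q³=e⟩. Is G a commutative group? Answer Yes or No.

p·q = pq but q·p = p²q², so p·q ≠ q·p and G is not abelian.

Answer: No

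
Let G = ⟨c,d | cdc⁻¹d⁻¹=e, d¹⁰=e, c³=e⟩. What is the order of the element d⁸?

Compute successive powers until reaching e:
  (d⁸)¹ = d⁸, (d⁸)² = d⁶, (d⁸)³ = d⁴, (d⁸)⁴ = d², (d⁸)⁵ = e.
The smallest positive k with (d⁸)ᵏ = e is 5.

Answer: 5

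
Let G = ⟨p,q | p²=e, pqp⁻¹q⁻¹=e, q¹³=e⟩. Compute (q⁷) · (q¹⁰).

Compute (q⁷) · (q¹⁰) by multiplying left to right and reducing via the relations at each step:
  (q⁷) · q¹⁰ = q⁴

Answer: q⁴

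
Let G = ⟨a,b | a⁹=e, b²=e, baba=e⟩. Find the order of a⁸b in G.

Compute successive powers until reaching e:
  (a⁸b)¹ = a⁸b, (a⁸b)² = e.
The smallest positive k with (a⁸b)ᵏ = e is 2.

Answer: 2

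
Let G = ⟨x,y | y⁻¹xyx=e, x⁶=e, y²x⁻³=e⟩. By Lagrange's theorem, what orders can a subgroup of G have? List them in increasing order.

|G| = 12 = 2² · 3. By Lagrange's theorem the order of any subgroup divides 12; the divisors of 12 are 1, 2, 3, 4, 6, 12.

Answer: 1, 2, 3, 4, 6, 12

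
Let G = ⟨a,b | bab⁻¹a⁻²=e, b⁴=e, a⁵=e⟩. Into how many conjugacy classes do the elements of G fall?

The conjugacy classes (representative and size) are:
  [e] (size 1), [a⁴] (size 4), [a²b] (size 5), [b²] (size 5), [a³b³] (size 5).
Class equation: 1 + 4 + 5 + 5 + 5 = 20 = |G|. So G has 5 conjugacy classes.

Answer: 5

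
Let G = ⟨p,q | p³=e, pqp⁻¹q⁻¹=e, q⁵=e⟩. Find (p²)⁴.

Compute successive powers of (p²), reducing at each step:
  (p²)²: (p²) · p² = p
  (p²)³: p · p² = e
  (p²)⁴: e · p² = p²

Answer: p²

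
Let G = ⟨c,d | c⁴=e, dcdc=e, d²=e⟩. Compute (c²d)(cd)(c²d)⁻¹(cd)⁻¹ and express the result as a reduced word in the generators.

[(c²d), (cd)] = (c²d)·(cd)·(c²d)⁻¹·(cd)⁻¹.
  (c²d) · (cd) = c
  c · (c²d) = c³d
  (c³d) · (cd) = c²

Answer: c²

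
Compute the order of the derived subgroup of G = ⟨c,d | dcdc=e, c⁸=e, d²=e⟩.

G' = [G, G] is generated by all commutators. The generator-pair commutators are: [c, d] = c².
The subgroup they normally generate is {e, c², c⁴, c⁶}, of order 4.
Check: |G/G'| = 16/4 = 4 is the order of the abelianisation.

Answer: 4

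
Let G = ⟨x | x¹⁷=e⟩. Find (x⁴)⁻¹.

The order of (x⁴) is 17 (smallest k with (x⁴)ᵏ = e), so (x⁴)⁻¹ = (x⁴)¹⁶ = x¹³.
Check: (x⁴) · (x¹³) → (x⁴) · x¹³ = e, giving e as required.

Answer: x¹³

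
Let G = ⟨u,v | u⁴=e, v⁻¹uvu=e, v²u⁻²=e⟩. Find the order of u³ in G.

Compute successive powers until reaching e:
  (u³)¹ = u³, (u³)² = u², (u³)³ = u, (u³)⁴ = e.
The smallest positive k with (u³)ᵏ = e is 4.

Answer: 4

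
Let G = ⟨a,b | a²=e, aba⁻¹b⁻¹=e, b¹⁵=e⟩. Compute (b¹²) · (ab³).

Compute (b¹²) · (ab³) by multiplying left to right and reducing via the relations at each step:
  (b¹²) · a = ab¹²
  (ab¹²) · b³ = a

Answer: a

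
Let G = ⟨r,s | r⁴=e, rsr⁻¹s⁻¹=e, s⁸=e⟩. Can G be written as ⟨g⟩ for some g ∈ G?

|G| = 32, but the maximum element order in G is 8 < 32. No single element generates all of G, so G is not cyclic.

Answer: No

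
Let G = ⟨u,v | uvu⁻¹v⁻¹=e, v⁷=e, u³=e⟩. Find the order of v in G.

Compute successive powers until reaching e:
  v¹ = v, v² = v², v³ = v³, v⁴ = v⁴, v⁵ = v⁵, v⁶ = v⁶, v⁷ = e.
The smallest positive k with vᵏ = e is 7.

Answer: 7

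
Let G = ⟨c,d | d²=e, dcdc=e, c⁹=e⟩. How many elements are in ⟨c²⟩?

|⟨c²⟩| equals the order of c². Compute successive powers until reaching e:
  (c²)¹ = c², (c²)² = c⁴, (c²)³ = c⁶, (c²)⁴ = c⁸, (c²)⁵ = c, (c²)⁶ = c³, (c²)⁷ = c⁵, (c²)⁸ = c⁷, (c²)⁹ = e.
The smallest positive k with (c²)ᵏ = e is 9, so |⟨c²⟩| = 9.

Answer: 9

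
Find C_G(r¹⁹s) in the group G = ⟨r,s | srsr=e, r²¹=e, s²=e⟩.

⟨r¹⁹s⟩ ⊆ C_G(r¹⁹s) since powers of r¹⁹s commute with r¹⁹s; so |C_G(r¹⁹s)| ≥ |⟨r¹⁹s⟩| = 2.
By orbit–stabilizer, |C_G(r¹⁹s)| = |G| / |conj. class of r¹⁹s| = 42 / 21 = 2.
The 2 elements commuting with r¹⁹s are {e, r¹⁹s}.

Answer: {e, r¹⁹s}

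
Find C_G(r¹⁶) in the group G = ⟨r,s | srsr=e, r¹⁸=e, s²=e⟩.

⟨r¹⁶⟩ ⊆ C_G(r¹⁶) since powers of r¹⁶ commute with r¹⁶; so |C_G(r¹⁶)| ≥ |⟨r¹⁶⟩| = 9.
By orbit–stabilizer, |C_G(r¹⁶)| = |G| / |conj. class of r¹⁶| = 36 / 2 = 18.
The 18 elements commuting with r¹⁶ are {e, r, r², r³, r⁴, r⁵, r⁶, r⁷, r⁸, r⁹, r¹⁰, r¹¹, r¹², r¹³, r¹⁴, r¹⁵, r¹⁶, r¹⁷}.

Answer: {e, r, r², r³, r⁴, r⁵, r⁶, r⁷, r⁸, r⁹, r¹⁰, r¹¹, r¹², r¹³, r¹⁴, r¹⁵, r¹⁶, r¹⁷}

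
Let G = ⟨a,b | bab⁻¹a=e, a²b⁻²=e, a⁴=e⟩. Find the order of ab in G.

Compute successive powers until reaching e:
  (ab)¹ = ab, (ab)² = a², (ab)³ = ab⁻¹, (ab)⁴ = e.
The smallest positive k with (ab)ᵏ = e is 4.

Answer: 4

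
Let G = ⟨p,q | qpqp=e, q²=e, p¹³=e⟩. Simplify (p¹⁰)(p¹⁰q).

Compute (p¹⁰) · (p¹⁰q) by multiplying left to right and reducing via the relations at each step:
  (p¹⁰) · p¹⁰ = p⁷
  (p⁷) · q = p⁷q

Answer: p⁷q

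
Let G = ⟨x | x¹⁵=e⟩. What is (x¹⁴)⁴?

Compute successive powers of (x¹⁴), reducing at each step:
  (x¹⁴)²: (x¹⁴) · x¹⁴ = x¹³
  (x¹⁴)³: (x¹³) · x¹⁴ = x¹²
  (x¹⁴)⁴: (x¹²) · x¹⁴ = x¹¹

Answer: x¹¹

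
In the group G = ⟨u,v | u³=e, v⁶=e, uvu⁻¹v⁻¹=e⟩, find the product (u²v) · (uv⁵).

Compute (u²v) · (uv⁵) by multiplying left to right and reducing via the relations at each step:
  (u²v) · u = v
  v · v⁵ = e

Answer: e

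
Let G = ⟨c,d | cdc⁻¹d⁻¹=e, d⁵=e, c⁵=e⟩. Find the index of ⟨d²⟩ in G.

First find ord(d²) by computing successive powers:
  (d²)¹ = d², (d²)² = d⁴, (d²)³ = d, (d²)⁴ = d³, (d²)⁵ = e.
So |⟨d²⟩| = ord(d²) = 5. With |G| = 25, by Lagrange [G : ⟨d²⟩] = 25/5 = 5.

Answer: 5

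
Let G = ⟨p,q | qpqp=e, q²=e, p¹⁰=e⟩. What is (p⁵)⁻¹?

The order of (p⁵) is 2 (smallest k with (p⁵)ᵏ = e), so (p⁵)⁻¹ = (p⁵)¹ = p⁵.
Check: (p⁵) · (p⁵) → (p⁵) · p⁵ = e, giving e as required.

Answer: p⁵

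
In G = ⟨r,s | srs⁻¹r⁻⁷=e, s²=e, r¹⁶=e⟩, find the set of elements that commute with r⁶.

⟨r⁶⟩ ⊆ C_G(r⁶) since powers of r⁶ commute with r⁶; so |C_G(r⁶)| ≥ |⟨r⁶⟩| = 8.
By orbit–stabilizer, |C_G(r⁶)| = |G| / |conj. class of r⁶| = 32 / 2 = 16.
The 16 elements commuting with r⁶ are {e, r, r², r³, r⁴, r⁵, r⁶, r⁷, r⁸, r⁹, r¹⁰, r¹¹, r¹², r¹³, r¹⁴, r¹⁵}.

Answer: {e, r, r², r³, r⁴, r⁵, r⁶, r⁷, r⁸, r⁹, r¹⁰, r¹¹, r¹², r¹³, r¹⁴, r¹⁵}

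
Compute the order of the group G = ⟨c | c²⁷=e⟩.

G is generated by a single element, so G is cyclic. The relator gives c²⁷ = e and no smaller power is forced to be e, so the 27 powers {c, e, c², c³, c⁴, c⁵, c⁶, c⁷, c⁸, c⁹, c²², c²³, c²¹, c²⁰, c²⁴, c²⁵, c²⁶, c¹², c¹³, c¹¹, c¹⁰, c¹⁴, c¹⁵, c¹⁶, c¹⁷, c¹⁸, c¹⁹} are distinct. Hence |G| = 27.

Answer: 27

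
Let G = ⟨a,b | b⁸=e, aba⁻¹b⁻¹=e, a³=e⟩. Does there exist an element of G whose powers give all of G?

|G| = 24. The element ab has order 24 (its powers give 24 distinct elements), so ⟨ab⟩ = G and G is cyclic.

Answer: Yes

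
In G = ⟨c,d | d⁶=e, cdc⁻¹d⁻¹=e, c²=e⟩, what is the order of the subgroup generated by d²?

|⟨d²⟩| equals the order of d². Compute successive powers until reaching e:
  (d²)¹ = d², (d²)² = d⁴, (d²)³ = e.
The smallest positive k with (d²)ᵏ = e is 3, so |⟨d²⟩| = 3.

Answer: 3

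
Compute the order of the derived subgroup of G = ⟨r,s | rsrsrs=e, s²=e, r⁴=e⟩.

G' = [G, G] is generated by all commutators. The generator-pair commutators are: [r, s] = r²sr.
The subgroup they normally generate is {e, r², rs, sr³, r²sr, r³s, r²sr³, sr, rsr², sr²s, r²sr²s, r³sr²}, of order 12.
Check: |G/G'| = 24/12 = 2 is the order of the abelianisation.

Answer: 12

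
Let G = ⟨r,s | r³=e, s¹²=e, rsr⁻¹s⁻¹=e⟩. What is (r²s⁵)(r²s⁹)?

Compute (r²s⁵) · (r²s⁹) by multiplying left to right and reducing via the relations at each step:
  (r²s⁵) · r² = rs⁵
  (rs⁵) · s⁹ = rs²

Answer: rs²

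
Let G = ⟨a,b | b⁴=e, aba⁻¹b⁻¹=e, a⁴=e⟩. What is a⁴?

Compute successive powers of a, reducing at each step:
  a²: a · a = a²
  a³: (a²) · a = a³
  a⁴: (a³) · a = e

Answer: e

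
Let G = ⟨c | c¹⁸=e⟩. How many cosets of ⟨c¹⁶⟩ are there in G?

First find ord(c¹⁶) by computing successive powers:
  (c¹⁶)¹ = c¹⁶, (c¹⁶)² = c¹⁴, (c¹⁶)³ = c¹², (c¹⁶)⁴ = c¹⁰, (c¹⁶)⁵ = c⁸, (c¹⁶)⁶ = c⁶, (c¹⁶)⁷ = c⁴, (c¹⁶)⁸ = c², (c¹⁶)⁹ = e.
So |⟨c¹⁶⟩| = ord(c¹⁶) = 9. With |G| = 18, by Lagrange [G : ⟨c¹⁶⟩] = 18/9 = 2.

Answer: 2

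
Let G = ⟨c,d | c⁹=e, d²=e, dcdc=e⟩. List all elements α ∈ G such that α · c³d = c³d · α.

⟨c³d⟩ ⊆ C_G(c³d) since powers of c³d commute with c³d; so |C_G(c³d)| ≥ |⟨c³d⟩| = 2.
By orbit–stabilizer, |C_G(c³d)| = |G| / |conj. class of c³d| = 18 / 9 = 2.
The 2 elements commuting with c³d are {e, c³d}.

Answer: {e, c³d}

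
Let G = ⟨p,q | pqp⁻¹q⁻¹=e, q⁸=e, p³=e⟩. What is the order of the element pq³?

Compute successive powers until reaching e:
  (pq³)¹ = pq³, (pq³)² = p²q⁶, (pq³)³ = q, (pq³)⁴ = pq⁴, (pq³)⁵ = p²q⁷, (pq³)⁶ = q², (pq³)⁷ = pq⁵, (pq³)⁸ = p², (pq³)⁹ = q³, (pq³)¹⁰ = pq⁶, (pq³)¹¹ = p²q, (pq³)¹² = q⁴, (pq³)¹³ = pq⁷, (pq³)¹⁴ = p²q², (pq³)¹⁵ = q⁵, (pq³)¹⁶ = p, (pq³)¹⁷ = p²q³, (pq³)¹⁸ = q⁶, (pq³)¹⁹ = pq, (pq³)²⁰ = p²q⁴, (pq³)²¹ = q⁷, (pq³)²² = pq², (pq³)²³ = p²q⁵, (pq³)²⁴ = e.
The smallest positive k with (pq³)ᵏ = e is 24.

Answer: 24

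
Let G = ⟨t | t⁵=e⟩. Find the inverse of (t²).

The order of (t²) is 5 (smallest k with (t²)ᵏ = e), so (t²)⁻¹ = (t²)⁴ = t³.
Check: (t²) · (t³) → (t²) · t³ = e, giving e as required.

Answer: t³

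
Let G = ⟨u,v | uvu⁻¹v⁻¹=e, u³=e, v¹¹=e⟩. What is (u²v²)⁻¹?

The order of (u²v²) is 33 (smallest k with (u²v²)ᵏ = e), so (u²v²)⁻¹ = (u²v²)³² = uv⁹.
Check: (u²v²) · (uv⁹) → (u²v²) · u = v²;   (v²) · v⁹ = e, giving e as required.

Answer: uv⁹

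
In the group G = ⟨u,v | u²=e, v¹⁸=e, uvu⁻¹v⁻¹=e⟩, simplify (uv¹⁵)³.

Compute successive powers of (uv¹⁵), reducing at each step:
  (uv¹⁵)²: (uv¹⁵) · u = v¹⁵;   (v¹⁵) · v¹⁵ = v¹²
  (uv¹⁵)³: (v¹²) · u = uv¹²;   (uv¹²) · v¹⁵ = uv⁹

Answer: uv⁹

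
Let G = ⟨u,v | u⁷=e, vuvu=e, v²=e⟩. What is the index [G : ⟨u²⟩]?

First find ord(u²) by computing successive powers:
  (u²)¹ = u², (u²)² = u⁴, (u²)³ = u⁶, (u²)⁴ = u, (u²)⁵ = u³, (u²)⁶ = u⁵, (u²)⁷ = e.
So |⟨u²⟩| = ord(u²) = 7. With |G| = 14, by Lagrange [G : ⟨u²⟩] = 14/7 = 2.

Answer: 2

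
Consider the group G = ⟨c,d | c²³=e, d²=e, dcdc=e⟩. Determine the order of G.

Enumerate words in the generators, reducing via the relations: the distinct elements are
  {c, d, e, cd, c², c³, c⁴, c⁵, c⁶, c⁷, c⁸, c⁹, c²d, c²², c²¹, c²⁰, c³d, c¹², c¹³, c¹¹, c¹⁰, c¹⁴, c¹⁵, c¹⁶, c¹⁷, c¹⁸, c¹⁹, c⁴d, c⁵d, c⁶d, c⁷d, c⁸d, c⁹d, c²²d, c²¹d, c²⁰d, c¹²d, c¹³d, c¹¹d, c¹⁰d, c¹⁴d, c¹⁵d, c¹⁶d, c¹⁷d, c¹⁸d, c¹⁹d}.
No further products give new elements, so |G| = 46.

Answer: 46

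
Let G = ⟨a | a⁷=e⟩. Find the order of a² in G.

Compute successive powers until reaching e:
  (a²)¹ = a², (a²)² = a⁴, (a²)³ = a⁶, (a²)⁴ = a, (a²)⁵ = a³, (a²)⁶ = a⁵, (a²)⁷ = e.
The smallest positive k with (a²)ᵏ = e is 7.

Answer: 7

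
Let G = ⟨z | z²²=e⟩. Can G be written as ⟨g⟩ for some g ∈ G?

|G| = 22. The element z has order 22 (its powers give 22 distinct elements), so ⟨z⟩ = G and G is cyclic.

Answer: Yes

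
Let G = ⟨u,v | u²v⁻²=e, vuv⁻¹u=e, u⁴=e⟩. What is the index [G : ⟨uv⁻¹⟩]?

First find ord(uv⁻¹) by computing successive powers:
  (uv⁻¹)¹ = uv⁻¹, (uv⁻¹)² = u², (uv⁻¹)³ = uv, (uv⁻¹)⁴ = e.
So |⟨uv⁻¹⟩| = ord(uv⁻¹) = 4. With |G| = 8, by Lagrange [G : ⟨uv⁻¹⟩] = 8/4 = 2.

Answer: 2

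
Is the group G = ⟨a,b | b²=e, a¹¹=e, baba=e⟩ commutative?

a·b = ab but b·a = a¹⁰b, so a·b ≠ b·a and G is not abelian.

Answer: No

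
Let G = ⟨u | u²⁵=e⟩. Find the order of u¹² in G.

Compute successive powers until reaching e:
  (u¹²)¹ = u¹², (u¹²)² = u²⁴, (u¹²)³ = u¹¹, (u¹²)⁴ = u²³, (u¹²)⁵ = u¹⁰, (u¹²)⁶ = u²², (u¹²)⁷ = u⁹, (u¹²)⁸ = u²¹, (u¹²)⁹ = u⁸, (u¹²)¹⁰ = u²⁰, (u¹²)¹¹ = u⁷, (u¹²)¹² = u¹⁹, (u¹²)¹³ = u⁶, (u¹²)¹⁴ = u¹⁸, (u¹²)¹⁵ = u⁵, (u¹²)¹⁶ = u¹⁷, (u¹²)¹⁷ = u⁴, (u¹²)¹⁸ = u¹⁶, (u¹²)¹⁹ = u³, (u¹²)²⁰ = u¹⁵, (u¹²)²¹ = u², (u¹²)²² = u¹⁴, (u¹²)²³ = u, (u¹²)²⁴ = u¹³, (u¹²)²⁵ = e.
The smallest positive k with (u¹²)ᵏ = e is 25.

Answer: 25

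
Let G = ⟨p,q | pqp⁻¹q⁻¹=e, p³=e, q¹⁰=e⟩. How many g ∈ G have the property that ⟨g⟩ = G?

G is cyclic of order 30. An element generates G iff its order is 30, and a cyclic group of order 30 has exactly φ(30) = 8 such elements.

Answer: 8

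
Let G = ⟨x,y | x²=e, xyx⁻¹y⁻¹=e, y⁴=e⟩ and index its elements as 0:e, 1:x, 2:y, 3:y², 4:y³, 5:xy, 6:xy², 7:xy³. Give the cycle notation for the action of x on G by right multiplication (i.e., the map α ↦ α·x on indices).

(0 1)(2 5)(3 6)(4 7)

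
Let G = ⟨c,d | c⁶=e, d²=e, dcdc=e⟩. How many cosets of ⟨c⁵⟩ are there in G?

First find ord(c⁵) by computing successive powers:
  (c⁵)¹ = c⁵, (c⁵)² = c⁴, (c⁵)³ = c³, (c⁵)⁴ = c², (c⁵)⁵ = c, (c⁵)⁶ = e.
So |⟨c⁵⟩| = ord(c⁵) = 6. With |G| = 12, by Lagrange [G : ⟨c⁵⟩] = 12/6 = 2.

Answer: 2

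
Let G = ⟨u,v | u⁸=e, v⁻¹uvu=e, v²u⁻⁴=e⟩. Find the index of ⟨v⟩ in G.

First find ord(v) by computing successive powers:
  v¹ = v, v² = u⁴, v³ = v⁻¹, v⁴ = e.
So |⟨v⟩| = ord(v) = 4. With |G| = 16, by Lagrange [G : ⟨v⟩] = 16/4 = 4.

Answer: 4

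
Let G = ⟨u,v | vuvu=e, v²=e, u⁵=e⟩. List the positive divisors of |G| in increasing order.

|G| = 10 = 2 · 5. By Lagrange's theorem the order of any subgroup divides 10; the divisors of 10 are 1, 2, 5, 10.

Answer: 1, 2, 5, 10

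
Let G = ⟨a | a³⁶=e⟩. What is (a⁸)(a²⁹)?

Compute (a⁸) · (a²⁹) by multiplying left to right and reducing via the relations at each step:
  (a⁸) · a²⁹ = a

Answer: a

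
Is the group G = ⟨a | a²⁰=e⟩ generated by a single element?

|G| = 20. The element a has order 20 (its powers give 20 distinct elements), so ⟨a⟩ = G and G is cyclic.

Answer: Yes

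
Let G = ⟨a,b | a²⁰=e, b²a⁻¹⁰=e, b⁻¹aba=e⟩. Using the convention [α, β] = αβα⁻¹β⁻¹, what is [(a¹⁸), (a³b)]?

[(a¹⁸), (a³b)] = (a¹⁸)·(a³b)·(a¹⁸)⁻¹·(a³b)⁻¹.
  (a¹⁸) · (a³b) = ab
  (ab) · (a²) = a⁹b⁻¹
  (a⁹b⁻¹) · (a³b⁻¹) = a¹⁶

Answer: a¹⁶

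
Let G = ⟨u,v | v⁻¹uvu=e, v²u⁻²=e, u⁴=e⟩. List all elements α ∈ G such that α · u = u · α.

⟨u⟩ ⊆ C_G(u) since powers of u commute with u; so |C_G(u)| ≥ |⟨u⟩| = 4.
By orbit–stabilizer, |C_G(u)| = |G| / |conj. class of u| = 8 / 2 = 4.
The 4 elements commuting with u are {e, u, u², u³}.

Answer: {e, u, u², u³}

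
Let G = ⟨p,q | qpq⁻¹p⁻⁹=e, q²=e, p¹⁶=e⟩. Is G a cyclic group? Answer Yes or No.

Every cyclic group is abelian. But p·q = pq while q·p = p⁹q, so p·q ≠ q·p and G is not abelian. Hence G is not cyclic.

Answer: No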